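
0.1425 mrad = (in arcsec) 29.39. Check: 1 mrad = 0.001 rad, so 0.1425 mrad = 0.1425 * 0.001 = 0.0001425 rad. 1 arcsec = 4.8481368e-06 rad, so 0.0001425 rad = 0.0001425 / 4.8481368e-06 = 29.392735 arcsec ≈ 29.39 arcsec (4 s.f.).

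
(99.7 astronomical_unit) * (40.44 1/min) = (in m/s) 1.005e+13. Check: 1 astronomical_unit = 1.4959787e+11 m, so 99.7 astronomical_unit = 99.7 * 1.4959787e+11 = 1.4914908e+13 m. 1 1/min = 0.016666667 Hz, so 40.44 1/min = 40.44 * 0.016666667 = 0.674 Hz. Combine: 1.4914908e+13 m * 0.674 Hz = 1.0052648e+13 m/s. Result: 1.0052648e+13 m/s ≈ 1.005e+13 m/s (4 s.f.).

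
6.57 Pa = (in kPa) 1 kPa = 1000 Pa, so 6.57 Pa = 6.57 / 1000 = 0.00657 kPa. Final answer: 0.00657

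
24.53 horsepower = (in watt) 1.829e+04. Check: 1 horsepower = 745.69987 W, so 24.53 horsepower = 24.53 * 745.69987 = 18292.018 W. 18292.018 W = 18292.018 watt ≈ 1.829e+04 watt (4 s.f.).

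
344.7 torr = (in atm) 1 torr = 133.32237 Pa, so 344.7 torr = 344.7 * 133.32237 = 45956.22 Pa. 1 atm = 101325 Pa, so 45956.22 Pa = 45956.22 / 101325 = 0.45355263 atm ≈ 0.4536 atm (4 s.f.). Final answer: 0.4536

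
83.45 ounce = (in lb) 5.216. Check: 1 ounce = 0.028349523 kg, so 83.45 ounce = 83.45 * 0.028349523 = 2.3657677 kg. 1 lb = 0.45359237 kg, so 2.3657677 kg = 2.3657677 / 0.45359237 = 5.215625 lb ≈ 5.216 lb (4 s.f.).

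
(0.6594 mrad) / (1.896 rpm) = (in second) 0.003321. Check: 1 mrad = 0.001 rad, so 0.6594 mrad = 0.6594 * 0.001 = 0.0006594 rad. 1 rpm = 0.10471976 rad/s, so 1.896 rpm = 1.896 * 0.10471976 = 0.19854866 rad/s. Combine: 0.0006594 rad / 0.19854866 rad/s = 0.0033211003 s. 0.0033211003 s = 0.0033211003 second ≈ 0.003321 second (4 s.f.).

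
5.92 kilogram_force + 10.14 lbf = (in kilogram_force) 1 kilogram_force = 9.80665 N, so 5.92 kilogram_force = 5.92 * 9.80665 = 58.055368 N. 1 lbf = 4.4482216 N, so 10.14 lbf = 10.14 * 4.4482216 = 45.104967 N. Sum: 58.055368 + 45.104967 = 103.16034 N. 1 kilogram_force = 9.80665 N, so 103.16034 N = 103.16034 / 9.80665 = 10.519427 kilogram_force ≈ 10.52 kilogram_force (4 s.f.). Final answer: 10.52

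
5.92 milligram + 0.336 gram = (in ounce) 1 milligram = 1e-06 kg, so 5.92 milligram = 5.92 * 1e-06 = 5.92e-06 kg. 1 gram = 0.001 kg, so 0.336 gram = 0.336 * 0.001 = 0.000336 kg. Sum: 5.92e-06 + 0.000336 = 0.00034192 kg. 1 ounce = 0.028349523 kg, so 0.00034192 kg = 0.00034192 / 0.028349523 = 0.012060873 ounce ≈ 0.01206 ounce (4 s.f.). Final answer: 0.01206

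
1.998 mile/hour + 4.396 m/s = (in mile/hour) 11.83. Check: 1 mile/hour = 0.44704 m/s, so 1.998 mile/hour = 1.998 * 0.44704 = 0.89318592 m/s. 4.396 m/s is already in m/s. Sum: 0.89318592 + 4.396 = 5.2891859 m/s. 1 mile/hour = 0.44704 m/s, so 5.2891859 m/s = 5.2891859 / 0.44704 = 11.831572 mile/hour ≈ 11.83 mile/hour (4 s.f.).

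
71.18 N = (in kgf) 1 kgf = 9.80665 N, so 71.18 N = 71.18 / 9.80665 = 7.25834 kgf ≈ 7.258 kgf (4 s.f.). Final answer: 7.258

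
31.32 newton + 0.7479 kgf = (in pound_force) 31.32 newton = 31.32 N. 1 kgf = 9.80665 N, so 0.7479 kgf = 0.7479 * 9.80665 = 7.3343935 N. Sum: 31.32 + 7.3343935 = 38.654394 N. 1 pound_force = 4.4482216 N, so 38.654394 N = 38.654394 / 4.4482216 = 8.6898534 pound_force ≈ 8.69 pound_force (4 s.f.). Final answer: 8.69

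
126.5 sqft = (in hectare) 0.001175. Check: 1 sqft = 0.09290304 m^2, so 126.5 sqft = 126.5 * 0.09290304 = 11.752235 m^2. 1 hectare = 10000 m^2, so 11.752235 m^2 = 11.752235 / 10000 = 0.0011752235 hectare ≈ 0.001175 hectare (4 s.f.).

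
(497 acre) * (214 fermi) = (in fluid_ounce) 0.01455. Check: 1 acre = 4046.8564 m^2, so 497 acre = 497 * 4046.8564 = 2011287.6 m^2. 1 fermi = 1e-15 m, so 214 fermi = 214 * 1e-15 = 2.14e-13 m. Combine: 2011287.6 m^2 * 2.14e-13 m = 4.3041556e-07 m^3. 1 fluid_ounce = 2.957353e-05 m^3, so 4.3041556e-07 m^3 = 4.3041556e-07 / 2.957353e-05 = 0.014554081 fluid_ounce ≈ 0.01455 fluid_ounce (4 s.f.).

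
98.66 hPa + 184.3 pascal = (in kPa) 1 hPa = 100 Pa, so 98.66 hPa = 98.66 * 100 = 9866 Pa. 184.3 pascal = 184.3 Pa. Sum: 9866 + 184.3 = 10050.3 Pa. 1 kPa = 1000 Pa, so 10050.3 Pa = 10050.3 / 1000 = 10.0503 kPa ≈ 10.05 kPa (4 s.f.). Final answer: 10.05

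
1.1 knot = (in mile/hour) 1 knot = 0.51444444 m/s, so 1.1 knot = 1.1 * 0.51444444 = 0.56588889 m/s. 1 mile/hour = 0.44704 m/s, so 0.56588889 m/s = 0.56588889 / 0.44704 = 1.2658574 mile/hour ≈ 1.266 mile/hour (4 s.f.). Final answer: 1.266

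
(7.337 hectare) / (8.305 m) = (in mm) 8.834e+06. Check: 1 hectare = 10000 m^2, so 7.337 hectare = 7.337 * 10000 = 73370 m^2. 8.305 m is already in m. Combine: 73370 m^2 / 8.305 m = 8834.4371 m. 1 mm = 0.001 m, so 8834.4371 m = 8834.4371 / 0.001 = 8834437.1 mm ≈ 8.834e+06 mm (4 s.f.).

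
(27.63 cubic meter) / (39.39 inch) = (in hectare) 0.002762. Check: 27.63 cubic meter = 27.63 m^3. 1 inch = 0.0254 m, so 39.39 inch = 39.39 * 0.0254 = 1.000506 m. Combine: 27.63 m^3 / 1.000506 m = 27.616026 m^2. 1 hectare = 10000 m^2, so 27.616026 m^2 = 27.616026 / 10000 = 0.0027616026 hectare ≈ 0.002762 hectare (4 s.f.).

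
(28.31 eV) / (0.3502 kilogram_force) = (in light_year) 1.396e-34. Check: 1 eV = 1.6021766e-19 J, so 28.31 eV = 28.31 * 1.6021766e-19 = 4.5357621e-18 J. 1 kilogram_force = 9.80665 N, so 0.3502 kilogram_force = 0.3502 * 9.80665 = 3.4342888 N. Combine: 4.5357621e-18 J / 3.4342888 N = 1.3207282e-18 m. 1 light_year = 9.4607305e+15 m, so 1.3207282e-18 m = 1.3207282e-18 / 9.4607305e+15 = 1.3960108e-34 light_year ≈ 1.396e-34 light_year (4 s.f.).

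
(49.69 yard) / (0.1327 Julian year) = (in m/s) 1.085e-05. Check: 1 yard = 0.9144 m, so 49.69 yard = 49.69 * 0.9144 = 45.436536 m. 1 Julian year = 31557600 s, so 0.1327 Julian year = 0.1327 * 31557600 = 4187693.5 s. Combine: 45.436536 m / 4187693.5 s = 1.0850015e-05 m/s. Result: 1.0850015e-05 m/s ≈ 1.085e-05 m/s (4 s.f.).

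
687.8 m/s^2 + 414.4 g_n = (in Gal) 687.8 m/s^2 is already in m/s^2. 1 g_n = 9.80665 m/s^2, so 414.4 g_n = 414.4 * 9.80665 = 4063.8758 m/s^2. Sum: 687.8 + 4063.8758 = 4751.6758 m/s^2. 1 Gal = 0.01 m/s^2, so 4751.6758 m/s^2 = 4751.6758 / 0.01 = 475167.58 Gal ≈ 4.752e+05 Gal (4 s.f.). Final answer: 4.752e+05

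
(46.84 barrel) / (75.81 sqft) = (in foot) 1 barrel = 0.15898729 m^3, so 46.84 barrel = 46.84 * 0.15898729 = 7.4469649 m^3. 1 sqft = 0.09290304 m^2, so 75.81 sqft = 75.81 * 0.09290304 = 7.0429795 m^2. Combine: 7.4469649 m^3 / 7.0429795 m^2 = 1.05736 m. 1 foot = 0.3048 m, so 1.05736 m = 1.05736 / 0.3048 = 3.4690289 foot ≈ 3.469 foot (4 s.f.). Final answer: 3.469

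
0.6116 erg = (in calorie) 1 erg = 1e-07 J, so 0.6116 erg = 0.6116 * 1e-07 = 6.116e-08 J. 1 calorie = 4.184 J, so 6.116e-08 J = 6.116e-08 / 4.184 = 1.4617591e-08 calorie ≈ 1.462e-08 calorie (4 s.f.). Final answer: 1.462e-08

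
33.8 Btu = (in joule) 1 Btu = 1055.0559 J, so 33.8 Btu = 33.8 * 1055.0559 = 35660.888 J. 35660.888 J = 35660.888 joule ≈ 3.566e+04 joule (4 s.f.). Final answer: 3.566e+04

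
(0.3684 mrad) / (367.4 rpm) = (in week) 1.583e-11. Check: 1 mrad = 0.001 rad, so 0.3684 mrad = 0.3684 * 0.001 = 0.0003684 rad. 1 rpm = 0.10471976 rad/s, so 367.4 rpm = 367.4 * 0.10471976 = 38.474038 rad/s. Combine: 0.0003684 rad / 38.474038 rad/s = 9.5752881e-06 s. 1 week = 604800 s, so 9.5752881e-06 s = 9.5752881e-06 / 604800 = 1.5832156e-11 week ≈ 1.583e-11 week (4 s.f.).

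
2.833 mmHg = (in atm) 1 mmHg = 133.32237 Pa, so 2.833 mmHg = 2.833 * 133.32237 = 377.70227 Pa. 1 atm = 101325 Pa, so 377.70227 Pa = 377.70227 / 101325 = 0.0037276316 atm ≈ 0.003728 atm (4 s.f.). Final answer: 0.003728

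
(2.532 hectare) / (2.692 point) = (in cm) 2.666e+09. Check: 1 hectare = 10000 m^2, so 2.532 hectare = 2.532 * 10000 = 25320 m^2. 1 point = 0.00035277778 m, so 2.692 point = 2.692 * 0.00035277778 = 0.00094967778 m. Combine: 25320 m^2 / 0.00094967778 m = 26661675 m. 1 cm = 0.01 m, so 26661675 m = 26661675 / 0.01 = 2.6661675e+09 cm ≈ 2.666e+09 cm (4 s.f.).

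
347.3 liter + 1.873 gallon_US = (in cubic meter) 0.3544. Check: 1 liter = 0.001 m^3, so 347.3 liter = 347.3 * 0.001 = 0.3473 m^3. 1 gallon_US = 0.0037854118 m^3, so 1.873 gallon_US = 1.873 * 0.0037854118 = 0.0070900763 m^3. Sum: 0.3473 + 0.0070900763 = 0.35439008 m^3. 0.35439008 m^3 = 0.35439008 cubic meter ≈ 0.3544 cubic meter (4 s.f.).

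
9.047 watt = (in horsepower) 9.047 watt = 9.047 W. 1 horsepower = 745.69987 W, so 9.047 W = 9.047 / 745.69987 = 0.012132227 horsepower ≈ 0.01213 horsepower (4 s.f.). Final answer: 0.01213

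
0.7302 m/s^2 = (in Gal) 73.02. Check: 1 Gal = 0.01 m/s^2, so 0.7302 m/s^2 = 0.7302 / 0.01 = 73.02 Gal.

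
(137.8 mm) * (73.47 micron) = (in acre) 1 mm = 0.001 m, so 137.8 mm = 137.8 * 0.001 = 0.1378 m. 1 micron = 1e-06 m, so 73.47 micron = 73.47 * 1e-06 = 7.347e-05 m. Combine: 0.1378 m * 7.347e-05 m = 1.0124166e-05 m^2. 1 acre = 4046.8564 m^2, so 1.0124166e-05 m^2 = 1.0124166e-05 / 4046.8564 = 2.5017359e-09 acre ≈ 2.502e-09 acre (4 s.f.). Final answer: 2.502e-09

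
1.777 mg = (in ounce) 1 mg = 1e-06 kg, so 1.777 mg = 1.777 * 1e-06 = 1.777e-06 kg. 1 ounce = 0.028349523 kg, so 1.777e-06 kg = 1.777e-06 / 0.028349523 = 6.268183e-05 ounce ≈ 6.268e-05 ounce (4 s.f.). Final answer: 6.268e-05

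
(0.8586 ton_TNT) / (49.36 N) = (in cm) 7.278e+09. Check: 1 ton_TNT = 4.184e+09 J, so 0.8586 ton_TNT = 0.8586 * 4.184e+09 = 3.5923824e+09 J. 49.36 N is already in N. Combine: 3.5923824e+09 J / 49.36 N = 72779222 m. 1 cm = 0.01 m, so 72779222 m = 72779222 / 0.01 = 7.2779222e+09 cm ≈ 7.278e+09 cm (4 s.f.).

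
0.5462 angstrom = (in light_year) 5.773e-27. Check: 1 angstrom = 1e-10 m, so 0.5462 angstrom = 0.5462 * 1e-10 = 5.462e-11 m. 1 light_year = 9.4607305e+15 m, so 5.462e-11 m = 5.462e-11 / 9.4607305e+15 = 5.7733386e-27 light_year ≈ 5.773e-27 light_year (4 s.f.).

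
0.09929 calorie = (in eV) 1 calorie = 4.184 J, so 0.09929 calorie = 0.09929 * 4.184 = 0.41542936 J. 1 eV = 1.6021766e-19 J, so 0.41542936 J = 0.41542936 / 1.6021766e-19 = 2.5929061e+18 eV ≈ 2.593e+18 eV (4 s.f.). Final answer: 2.593e+18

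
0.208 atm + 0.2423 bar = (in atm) 1 atm = 101325 Pa, so 0.208 atm = 0.208 * 101325 = 21075.6 Pa. 1 bar = 100000 Pa, so 0.2423 bar = 0.2423 * 100000 = 24230 Pa. Sum: 21075.6 + 24230 = 45305.6 Pa. 1 atm = 101325 Pa, so 45305.6 Pa = 45305.6 / 101325 = 0.44713151 atm ≈ 0.4471 atm (4 s.f.). Final answer: 0.4471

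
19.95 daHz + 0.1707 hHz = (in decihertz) 2166. Check: 1 daHz = 10 Hz, so 19.95 daHz = 19.95 * 10 = 199.5 Hz. 1 hHz = 100 Hz, so 0.1707 hHz = 0.1707 * 100 = 17.07 Hz. Sum: 199.5 + 17.07 = 216.57 Hz. 1 decihertz = 0.1 Hz, so 216.57 Hz = 216.57 / 0.1 = 2165.7 decihertz ≈ 2166 decihertz (4 s.f.).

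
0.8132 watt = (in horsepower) 0.001091. Check: 0.8132 watt = 0.8132 W. 1 horsepower = 745.69987 W, so 0.8132 W = 0.8132 / 745.69987 = 0.0010905192 horsepower ≈ 0.001091 horsepower (4 s.f.).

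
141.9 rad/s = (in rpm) 1 rpm = 0.10471976 rad/s, so 141.9 rad/s = 141.9 / 0.10471976 = 1355.0452 rpm ≈ 1355 rpm (4 s.f.). Final answer: 1355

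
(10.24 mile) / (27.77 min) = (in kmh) 35.61. Check: 1 mile = 1609.344 m, so 10.24 mile = 10.24 * 1609.344 = 16479.683 m. 1 min = 60 s, so 27.77 min = 27.77 * 60 = 1666.2 s. Combine: 16479.683 m / 1666.2 s = 9.8905789 m/s. 1 kmh = 0.27777778 m/s, so 9.8905789 m/s = 9.8905789 / 0.27777778 = 35.606084 kmh ≈ 35.61 kmh (4 s.f.).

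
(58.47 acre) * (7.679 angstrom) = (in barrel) 0.001143. Check: 1 acre = 4046.8564 m^2, so 58.47 acre = 58.47 * 4046.8564 = 236619.7 m^2. 1 angstrom = 1e-10 m, so 7.679 angstrom = 7.679 * 1e-10 = 7.679e-10 m. Combine: 236619.7 m^2 * 7.679e-10 m = 0.00018170026 m^3. 1 barrel = 0.15898729 m^3, so 0.00018170026 m^3 = 0.00018170026 / 0.15898729 = 0.0011428603 barrel ≈ 0.001143 barrel (4 s.f.).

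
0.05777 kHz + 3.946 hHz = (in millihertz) 4.524e+05. Check: 1 kHz = 1000 Hz, so 0.05777 kHz = 0.05777 * 1000 = 57.77 Hz. 1 hHz = 100 Hz, so 3.946 hHz = 3.946 * 100 = 394.6 Hz. Sum: 57.77 + 394.6 = 452.37 Hz. 1 millihertz = 0.001 Hz, so 452.37 Hz = 452.37 / 0.001 = 452370 millihertz ≈ 4.524e+05 millihertz (4 s.f.).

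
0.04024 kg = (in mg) 1 mg = 1e-06 kg, so 0.04024 kg = 0.04024 / 1e-06 = 40240 mg ≈ 4.024e+04 mg (4 s.f.). Final answer: 4.024e+04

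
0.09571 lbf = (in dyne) 1 lbf = 4.4482216 N, so 0.09571 lbf = 0.09571 * 4.4482216 = 0.42573929 N. 1 dyne = 1e-05 N, so 0.42573929 N = 0.42573929 / 1e-05 = 42573.929 dyne ≈ 4.257e+04 dyne (4 s.f.). Final answer: 4.257e+04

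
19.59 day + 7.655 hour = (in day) 1 day = 86400 s, so 19.59 day = 19.59 * 86400 = 1692576 s. 1 hour = 3600 s, so 7.655 hour = 7.655 * 3600 = 27558 s. Sum: 1692576 + 27558 = 1720134 s. 1 day = 86400 s, so 1720134 s = 1720134 / 86400 = 19.908958 day ≈ 19.91 day (4 s.f.). Final answer: 19.91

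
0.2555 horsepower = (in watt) 190.5. Check: 1 horsepower = 745.69987 W, so 0.2555 horsepower = 0.2555 * 745.69987 = 190.52632 W. 190.52632 W = 190.52632 watt ≈ 190.5 watt (4 s.f.).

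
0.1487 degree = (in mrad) 2.595. Check: 1 degree = 0.017453293 rad, so 0.1487 degree = 0.1487 * 0.017453293 = 0.0025953046 rad. 1 mrad = 0.001 rad, so 0.0025953046 rad = 0.0025953046 / 0.001 = 2.5953046 mrad ≈ 2.595 mrad (4 s.f.).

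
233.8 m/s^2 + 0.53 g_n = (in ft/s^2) 784.1. Check: 233.8 m/s^2 is already in m/s^2. 1 g_n = 9.80665 m/s^2, so 0.53 g_n = 0.53 * 9.80665 = 5.1975245 m/s^2. Sum: 233.8 + 5.1975245 = 238.99752 m/s^2. 1 ft/s^2 = 0.3048 m/s^2, so 238.99752 m/s^2 = 238.99752 / 0.3048 = 784.11261 ft/s^2 ≈ 784.1 ft/s^2 (4 s.f.).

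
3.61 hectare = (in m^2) 3.61e+04. Check: 1 hectare = 10000 m^2, so 3.61 hectare = 3.61 * 10000 = 36100 m^2. Result: 36100 m^2 ≈ 3.61e+04 m^2 (4 s.f.).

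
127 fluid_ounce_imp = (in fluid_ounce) 122. Check: 1 fluid_ounce_imp = 2.8413063e-05 m^3, so 127 fluid_ounce_imp = 127 * 2.8413063e-05 = 0.0036084589 m^3. 1 fluid_ounce = 2.957353e-05 m^3, so 0.0036084589 m^3 = 0.0036084589 / 2.957353e-05 = 122.01651 fluid_ounce ≈ 122 fluid_ounce (4 s.f.).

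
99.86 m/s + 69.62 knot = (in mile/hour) 303.5. Check: 99.86 m/s is already in m/s. 1 knot = 0.51444444 m/s, so 69.62 knot = 69.62 * 0.51444444 = 35.815622 m/s. Sum: 99.86 + 35.815622 = 135.67562 m/s. 1 mile/hour = 0.44704 m/s, so 135.67562 m/s = 135.67562 / 0.44704 = 303.49772 mile/hour ≈ 303.5 mile/hour (4 s.f.).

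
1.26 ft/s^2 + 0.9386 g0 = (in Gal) 958.9. Check: 1 ft/s^2 = 0.3048 m/s^2, so 1.26 ft/s^2 = 1.26 * 0.3048 = 0.384048 m/s^2. 1 g0 = 9.80665 m/s^2, so 0.9386 g0 = 0.9386 * 9.80665 = 9.2045217 m/s^2. Sum: 0.384048 + 9.2045217 = 9.5885697 m/s^2. 1 Gal = 0.01 m/s^2, so 9.5885697 m/s^2 = 9.5885697 / 0.01 = 958.85697 Gal ≈ 958.9 Gal (4 s.f.).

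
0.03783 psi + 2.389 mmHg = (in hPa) 5.793. Check: 1 psi = 6894.7573 Pa, so 0.03783 psi = 0.03783 * 6894.7573 = 260.82867 Pa. 1 mmHg = 133.32237 Pa, so 2.389 mmHg = 2.389 * 133.32237 = 318.50714 Pa. Sum: 260.82867 + 318.50714 = 579.33581 Pa. 1 hPa = 100 Pa, so 579.33581 Pa = 579.33581 / 100 = 5.7933581 hPa ≈ 5.793 hPa (4 s.f.).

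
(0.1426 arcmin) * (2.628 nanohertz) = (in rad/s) 1 arcmin = 0.00029088821 rad, so 0.1426 arcmin = 0.1426 * 0.00029088821 = 4.1480659e-05 rad. 1 nanohertz = 1e-09 Hz, so 2.628 nanohertz = 2.628 * 1e-09 = 2.628e-09 Hz. Combine: 4.1480659e-05 rad * 2.628e-09 Hz = 1.0901117e-13 rad/s. Result: 1.0901117e-13 rad/s ≈ 1.09e-13 rad/s (4 s.f.). Final answer: 1.09e-13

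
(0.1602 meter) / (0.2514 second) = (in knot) 1.239. Check: 0.1602 meter = 0.1602 m. 0.2514 second = 0.2514 s. Combine: 0.1602 m / 0.2514 s = 0.6372315 m/s. 1 knot = 0.51444444 m/s, so 0.6372315 m/s = 0.6372315 / 0.51444444 = 1.2386789 knot ≈ 1.239 knot (4 s.f.).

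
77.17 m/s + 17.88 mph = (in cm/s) 8516. Check: 77.17 m/s is already in m/s. 1 mph = 0.44704 m/s, so 17.88 mph = 17.88 * 0.44704 = 7.9930752 m/s. Sum: 77.17 + 7.9930752 = 85.163075 m/s. 1 cm/s = 0.01 m/s, so 85.163075 m/s = 85.163075 / 0.01 = 8516.3075 cm/s ≈ 8516 cm/s (4 s.f.).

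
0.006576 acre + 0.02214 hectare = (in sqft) 2670. Check: 1 acre = 4046.8564 m^2, so 0.006576 acre = 0.006576 * 4046.8564 = 26.612128 m^2. 1 hectare = 10000 m^2, so 0.02214 hectare = 0.02214 * 10000 = 221.4 m^2. Sum: 26.612128 + 221.4 = 248.01213 m^2. 1 sqft = 0.09290304 m^2, so 248.01213 m^2 = 248.01213 / 0.09290304 = 2669.5803 sqft ≈ 2670 sqft (4 s.f.).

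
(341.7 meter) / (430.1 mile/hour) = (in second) 1.777. Check: 341.7 meter = 341.7 m. 1 mile/hour = 0.44704 m/s, so 430.1 mile/hour = 430.1 * 0.44704 = 192.2719 m/s. Combine: 341.7 m / 192.2719 m/s = 1.7771707 s. 1.7771707 s = 1.7771707 second ≈ 1.777 second (4 s.f.).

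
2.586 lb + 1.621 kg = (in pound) 6.16. Check: 1 lb = 0.45359237 kg, so 2.586 lb = 2.586 * 0.45359237 = 1.1729899 kg. 1.621 kg is already in kg. Sum: 1.1729899 + 1.621 = 2.7939899 kg. 1 pound = 0.45359237 kg, so 2.7939899 kg = 2.7939899 / 0.45359237 = 6.1596933 pound ≈ 6.16 pound (4 s.f.).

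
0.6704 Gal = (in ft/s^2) 1 Gal = 0.01 m/s^2, so 0.6704 Gal = 0.6704 * 0.01 = 0.006704 m/s^2. 1 ft/s^2 = 0.3048 m/s^2, so 0.006704 m/s^2 = 0.006704 / 0.3048 = 0.021994751 ft/s^2 ≈ 0.02199 ft/s^2 (4 s.f.). Final answer: 0.02199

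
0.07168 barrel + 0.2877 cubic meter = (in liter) 1 barrel = 0.15898729 m^3, so 0.07168 barrel = 0.07168 * 0.15898729 = 0.011396209 m^3. 0.2877 cubic meter = 0.2877 m^3. Sum: 0.011396209 + 0.2877 = 0.29909621 m^3. 1 liter = 0.001 m^3, so 0.29909621 m^3 = 0.29909621 / 0.001 = 299.09621 liter ≈ 299.1 liter (4 s.f.). Final answer: 299.1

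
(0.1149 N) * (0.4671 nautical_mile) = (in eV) 0.1149 N is already in N. 1 nautical_mile = 1852 m, so 0.4671 nautical_mile = 0.4671 * 1852 = 865.0692 m. Combine: 0.1149 N * 865.0692 m = 99.396451 J. 1 eV = 1.6021766e-19 J, so 99.396451 J = 99.396451 / 1.6021766e-19 = 6.2038385e+20 eV ≈ 6.204e+20 eV (4 s.f.). Final answer: 6.204e+20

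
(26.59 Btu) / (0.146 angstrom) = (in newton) 1.922e+15. Check: 1 Btu = 1055.0559 J, so 26.59 Btu = 26.59 * 1055.0559 = 28053.935 J. 1 angstrom = 1e-10 m, so 0.146 angstrom = 0.146 * 1e-10 = 1.46e-11 m. Combine: 28053.935 J / 1.46e-11 m = 1.9215024e+15 N. 1.9215024e+15 N = 1.9215024e+15 newton ≈ 1.922e+15 newton (4 s.f.).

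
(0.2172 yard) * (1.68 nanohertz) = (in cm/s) 1 yard = 0.9144 m, so 0.2172 yard = 0.2172 * 0.9144 = 0.19860768 m. 1 nanohertz = 1e-09 Hz, so 1.68 nanohertz = 1.68 * 1e-09 = 1.68e-09 Hz. Combine: 0.19860768 m * 1.68e-09 Hz = 3.336609e-10 m/s. 1 cm/s = 0.01 m/s, so 3.336609e-10 m/s = 3.336609e-10 / 0.01 = 3.336609e-08 cm/s ≈ 3.337e-08 cm/s (4 s.f.). Final answer: 3.337e-08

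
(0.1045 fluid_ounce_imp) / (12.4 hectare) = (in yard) 2.619e-11. Check: 1 fluid_ounce_imp = 2.8413063e-05 m^3, so 0.1045 fluid_ounce_imp = 0.1045 * 2.8413063e-05 = 2.969165e-06 m^3. 1 hectare = 10000 m^2, so 12.4 hectare = 12.4 * 10000 = 124000 m^2. Combine: 2.969165e-06 m^3 / 124000 m^2 = 2.3944879e-11 m. 1 yard = 0.9144 m, so 2.3944879e-11 m = 2.3944879e-11 / 0.9144 = 2.6186438e-11 yard ≈ 2.619e-11 yard (4 s.f.).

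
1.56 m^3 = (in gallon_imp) 1 gallon_imp = 0.00454609 m^3, so 1.56 m^3 = 1.56 / 0.00454609 = 343.15203 gallon_imp ≈ 343.2 gallon_imp (4 s.f.). Final answer: 343.2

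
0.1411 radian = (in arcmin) 0.1411 radian = 0.1411 rad. 1 arcmin = 0.00029088821 rad, so 0.1411 rad = 0.1411 / 0.00029088821 = 485.06607 arcmin ≈ 485.1 arcmin (4 s.f.). Final answer: 485.1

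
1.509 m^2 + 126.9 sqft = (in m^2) 13.3. Check: 1.509 m^2 is already in m^2. 1 sqft = 0.09290304 m^2, so 126.9 sqft = 126.9 * 0.09290304 = 11.789396 m^2. Sum: 1.509 + 11.789396 = 13.298396 m^2. Result: 13.298396 m^2 ≈ 13.3 m^2 (4 s.f.).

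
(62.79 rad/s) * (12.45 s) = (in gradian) 4.977e+04. Check: 62.79 rad/s is already in rad/s. 12.45 s is already in s. Combine: 62.79 rad/s * 12.45 s = 781.7355 rad. 1 gradian = 0.015707963 rad, so 781.7355 rad = 781.7355 / 0.015707963 = 49766.828 gradian ≈ 4.977e+04 gradian (4 s.f.).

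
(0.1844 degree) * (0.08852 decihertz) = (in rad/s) 1 degree = 0.017453293 rad, so 0.1844 degree = 0.1844 * 0.017453293 = 0.0032183871 rad. 1 decihertz = 0.1 Hz, so 0.08852 decihertz = 0.08852 * 0.1 = 0.008852 Hz. Combine: 0.0032183871 rad * 0.008852 Hz = 2.8489163e-05 rad/s. Result: 2.8489163e-05 rad/s ≈ 2.849e-05 rad/s (4 s.f.). Final answer: 2.849e-05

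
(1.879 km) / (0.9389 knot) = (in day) 0.04503. Check: 1 km = 1000 m, so 1.879 km = 1.879 * 1000 = 1879 m. 1 knot = 0.51444444 m/s, so 0.9389 knot = 0.9389 * 0.51444444 = 0.48301189 m/s. Combine: 1879 m / 0.48301189 m/s = 3890.1734 s. 1 day = 86400 s, so 3890.1734 s = 3890.1734 / 86400 = 0.045025155 day ≈ 0.04503 day (4 s.f.).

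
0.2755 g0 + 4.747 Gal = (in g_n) 0.2803. Check: 1 g0 = 9.80665 m/s^2, so 0.2755 g0 = 0.2755 * 9.80665 = 2.7017321 m/s^2. 1 Gal = 0.01 m/s^2, so 4.747 Gal = 4.747 * 0.01 = 0.04747 m/s^2. Sum: 2.7017321 + 0.04747 = 2.7492021 m/s^2. 1 g_n = 9.80665 m/s^2, so 2.7492021 m/s^2 = 2.7492021 / 9.80665 = 0.28034059 g_n ≈ 0.2803 g_n (4 s.f.).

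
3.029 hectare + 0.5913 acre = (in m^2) 3.268e+04. Check: 1 hectare = 10000 m^2, so 3.029 hectare = 3.029 * 10000 = 30290 m^2. 1 acre = 4046.8564 m^2, so 0.5913 acre = 0.5913 * 4046.8564 = 2392.9062 m^2. Sum: 30290 + 2392.9062 = 32682.906 m^2. Result: 32682.906 m^2 ≈ 3.268e+04 m^2 (4 s.f.).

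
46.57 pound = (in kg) 21.12. Check: 1 pound = 0.45359237 kg, so 46.57 pound = 46.57 * 0.45359237 = 21.123797 kg. Result: 21.123797 kg ≈ 21.12 kg (4 s.f.).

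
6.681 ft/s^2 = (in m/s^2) 2.036. Check: 1 ft/s^2 = 0.3048 m/s^2, so 6.681 ft/s^2 = 6.681 * 0.3048 = 2.0363688 m/s^2. Result: 2.0363688 m/s^2 ≈ 2.036 m/s^2 (4 s.f.).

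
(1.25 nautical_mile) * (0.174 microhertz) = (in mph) 1 nautical_mile = 1852 m, so 1.25 nautical_mile = 1.25 * 1852 = 2315 m. 1 microhertz = 1e-06 Hz, so 0.174 microhertz = 0.174 * 1e-06 = 1.74e-07 Hz. Combine: 2315 m * 1.74e-07 Hz = 0.00040281 m/s. 1 mph = 0.44704 m/s, so 0.00040281 m/s = 0.00040281 / 0.44704 = 0.00090106031 mph ≈ 0.0009011 mph (4 s.f.). Final answer: 0.0009011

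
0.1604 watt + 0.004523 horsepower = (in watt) 0.1604 watt = 0.1604 W. 1 horsepower = 745.69987 W, so 0.004523 horsepower = 0.004523 * 745.69987 = 3.3728005 W. Sum: 0.1604 + 3.3728005 = 3.5332005 W. 3.5332005 W = 3.5332005 watt ≈ 3.533 watt (4 s.f.). Final answer: 3.533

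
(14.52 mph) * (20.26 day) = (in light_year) 1 mph = 0.44704 m/s, so 14.52 mph = 14.52 * 0.44704 = 6.4910208 m/s. 1 day = 86400 s, so 20.26 day = 20.26 * 86400 = 1750464 s. Combine: 6.4910208 m/s * 1750464 s = 11362298 m. 1 light_year = 9.4607305e+15 m, so 11362298 m = 11362298 / 9.4607305e+15 = 1.2009959e-09 light_year ≈ 1.201e-09 light_year (4 s.f.). Final answer: 1.201e-09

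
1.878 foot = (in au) 3.826e-12. Check: 1 foot = 0.3048 m, so 1.878 foot = 1.878 * 0.3048 = 0.5724144 m. 1 au = 1.4959787e+11 m, so 0.5724144 m = 0.5724144 / 1.4959787e+11 = 3.8263539e-12 au ≈ 3.826e-12 au (4 s.f.).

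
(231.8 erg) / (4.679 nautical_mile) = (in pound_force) 1 erg = 1e-07 J, so 231.8 erg = 231.8 * 1e-07 = 2.318e-05 J. 1 nautical_mile = 1852 m, so 4.679 nautical_mile = 4.679 * 1852 = 8665.508 m. Combine: 2.318e-05 J / 8665.508 m = 2.674973e-09 N. 1 pound_force = 4.4482216 N, so 2.674973e-09 N = 2.674973e-09 / 4.4482216 = 6.0135785e-10 pound_force ≈ 6.014e-10 pound_force (4 s.f.). Final answer: 6.014e-10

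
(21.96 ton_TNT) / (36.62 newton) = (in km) 1 ton_TNT = 4.184e+09 J, so 21.96 ton_TNT = 21.96 * 4.184e+09 = 9.188064e+10 J. 36.62 newton = 36.62 N. Combine: 9.188064e+10 J / 36.62 N = 2.5090289e+09 m. 1 km = 1000 m, so 2.5090289e+09 m = 2.5090289e+09 / 1000 = 2509028.9 km ≈ 2.509e+06 km (4 s.f.). Final answer: 2.509e+06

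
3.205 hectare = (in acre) 1 hectare = 10000 m^2, so 3.205 hectare = 3.205 * 10000 = 32050 m^2. 1 acre = 4046.8564 m^2, so 32050 m^2 = 32050 / 4046.8564 = 7.9197275 acre ≈ 7.92 acre (4 s.f.). Final answer: 7.92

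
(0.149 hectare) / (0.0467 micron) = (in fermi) 3.191e+25. Check: 1 hectare = 10000 m^2, so 0.149 hectare = 0.149 * 10000 = 1490 m^2. 1 micron = 1e-06 m, so 0.0467 micron = 0.0467 * 1e-06 = 4.67e-08 m. Combine: 1490 m^2 / 4.67e-08 m = 3.1905782e+10 m. 1 fermi = 1e-15 m, so 3.1905782e+10 m = 3.1905782e+10 / 1e-15 = 3.1905782e+25 fermi ≈ 3.191e+25 fermi (4 s.f.).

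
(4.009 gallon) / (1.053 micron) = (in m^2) 1 gallon = 0.0037854118 m^3, so 4.009 gallon = 4.009 * 0.0037854118 = 0.015175716 m^3. 1 micron = 1e-06 m, so 1.053 micron = 1.053 * 1e-06 = 1.053e-06 m. Combine: 0.015175716 m^3 / 1.053e-06 m = 14411.886 m^2. Result: 14411.886 m^2 ≈ 1.441e+04 m^2 (4 s.f.). Final answer: 1.441e+04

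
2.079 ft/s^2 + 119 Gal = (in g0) 0.186. Check: 1 ft/s^2 = 0.3048 m/s^2, so 2.079 ft/s^2 = 2.079 * 0.3048 = 0.6336792 m/s^2. 1 Gal = 0.01 m/s^2, so 119 Gal = 119 * 0.01 = 1.19 m/s^2. Sum: 0.6336792 + 1.19 = 1.8236792 m/s^2. 1 g0 = 9.80665 m/s^2, so 1.8236792 m/s^2 = 1.8236792 / 9.80665 = 0.18596352 g0 ≈ 0.186 g0 (4 s.f.).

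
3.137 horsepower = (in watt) 2339. Check: 1 horsepower = 745.69987 W, so 3.137 horsepower = 3.137 * 745.69987 = 2339.2605 W. 2339.2605 W = 2339.2605 watt ≈ 2339 watt (4 s.f.).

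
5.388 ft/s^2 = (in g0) 1 ft/s^2 = 0.3048 m/s^2, so 5.388 ft/s^2 = 5.388 * 0.3048 = 1.6422624 m/s^2. 1 g0 = 9.80665 m/s^2, so 1.6422624 m/s^2 = 1.6422624 / 9.80665 = 0.16746416 g0 ≈ 0.1675 g0 (4 s.f.). Final answer: 0.1675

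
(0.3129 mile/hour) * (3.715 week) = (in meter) 1 mile/hour = 0.44704 m/s, so 0.3129 mile/hour = 0.3129 * 0.44704 = 0.13987882 m/s. 1 week = 604800 s, so 3.715 week = 3.715 * 604800 = 2246832 s. Combine: 0.13987882 m/s * 2246832 s = 314284.2 m. 314284.2 m = 314284.2 meter ≈ 3.143e+05 meter (4 s.f.). Final answer: 3.143e+05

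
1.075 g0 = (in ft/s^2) 34.59. Check: 1 g0 = 9.80665 m/s^2, so 1.075 g0 = 1.075 * 9.80665 = 10.542149 m/s^2. 1 ft/s^2 = 0.3048 m/s^2, so 10.542149 m/s^2 = 10.542149 / 0.3048 = 34.587102 ft/s^2 ≈ 34.59 ft/s^2 (4 s.f.).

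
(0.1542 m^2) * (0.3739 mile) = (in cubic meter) 0.1542 m^2 is already in m^2. 1 mile = 1609.344 m, so 0.3739 mile = 0.3739 * 1609.344 = 601.73372 m. Combine: 0.1542 m^2 * 601.73372 m = 92.78734 m^3. 92.78734 m^3 = 92.78734 cubic meter ≈ 92.79 cubic meter (4 s.f.). Final answer: 92.79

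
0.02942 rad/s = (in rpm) 0.2809. Check: 1 rpm = 0.10471976 rad/s, so 0.02942 rad/s = 0.02942 / 0.10471976 = 0.28094031 rpm ≈ 0.2809 rpm (4 s.f.).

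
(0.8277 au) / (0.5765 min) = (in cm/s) 3.58e+11. Check: 1 au = 1.4959787e+11 m, so 0.8277 au = 0.8277 * 1.4959787e+11 = 1.2382216e+11 m. 1 min = 60 s, so 0.5765 min = 0.5765 * 60 = 34.59 s. Combine: 1.2382216e+11 m / 34.59 s = 3.5797097e+09 m/s. 1 cm/s = 0.01 m/s, so 3.5797097e+09 m/s = 3.5797097e+09 / 0.01 = 3.5797097e+11 cm/s ≈ 3.58e+11 cm/s (4 s.f.).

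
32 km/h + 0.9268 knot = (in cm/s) 936.6. Check: 1 km/h = 0.27777778 m/s, so 32 km/h = 32 * 0.27777778 = 8.8888889 m/s. 1 knot = 0.51444444 m/s, so 0.9268 knot = 0.9268 * 0.51444444 = 0.47678711 m/s. Sum: 8.8888889 + 0.47678711 = 9.365676 m/s. 1 cm/s = 0.01 m/s, so 9.365676 m/s = 9.365676 / 0.01 = 936.5676 cm/s ≈ 936.6 cm/s (4 s.f.).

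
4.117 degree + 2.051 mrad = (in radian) 1 degree = 0.017453293 rad, so 4.117 degree = 4.117 * 0.017453293 = 0.071855205 rad. 1 mrad = 0.001 rad, so 2.051 mrad = 2.051 * 0.001 = 0.002051 rad. Sum: 0.071855205 + 0.002051 = 0.073906205 rad. 0.073906205 rad = 0.073906205 radian ≈ 0.07391 radian (4 s.f.). Final answer: 0.07391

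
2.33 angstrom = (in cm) 1 angstrom = 1e-10 m, so 2.33 angstrom = 2.33 * 1e-10 = 2.33e-10 m. 1 cm = 0.01 m, so 2.33e-10 m = 2.33e-10 / 0.01 = 2.33e-08 cm. Final answer: 2.33e-08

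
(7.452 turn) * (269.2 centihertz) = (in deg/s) 1 turn = 6.2831853 rad, so 7.452 turn = 7.452 * 6.2831853 = 46.822297 rad. 1 centihertz = 0.01 Hz, so 269.2 centihertz = 269.2 * 0.01 = 2.692 Hz. Combine: 46.822297 rad * 2.692 Hz = 126.04562 rad/s. 1 deg/s = 0.017453293 rad/s, so 126.04562 rad/s = 126.04562 / 0.017453293 = 7221.8822 deg/s ≈ 7222 deg/s (4 s.f.). Final answer: 7222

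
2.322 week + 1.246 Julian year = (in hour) 1.131e+04. Check: 1 week = 604800 s, so 2.322 week = 2.322 * 604800 = 1404345.6 s. 1 Julian year = 31557600 s, so 1.246 Julian year = 1.246 * 31557600 = 39320770 s. Sum: 1404345.6 + 39320770 = 40725115 s. 1 hour = 3600 s, so 40725115 s = 40725115 / 3600 = 11312.532 hour ≈ 1.131e+04 hour (4 s.f.).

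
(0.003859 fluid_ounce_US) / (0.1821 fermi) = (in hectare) 1 fluid_ounce_US = 2.957353e-05 m^3, so 0.003859 fluid_ounce_US = 0.003859 * 2.957353e-05 = 1.1412425e-07 m^3. 1 fermi = 1e-15 m, so 0.1821 fermi = 0.1821 * 1e-15 = 1.821e-16 m. Combine: 1.1412425e-07 m^3 / 1.821e-16 m = 6.2671197e+08 m^2. 1 hectare = 10000 m^2, so 6.2671197e+08 m^2 = 6.2671197e+08 / 10000 = 62671.197 hectare ≈ 6.267e+04 hectare (4 s.f.). Final answer: 6.267e+04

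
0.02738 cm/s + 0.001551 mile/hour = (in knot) 0.00188. Check: 1 cm/s = 0.01 m/s, so 0.02738 cm/s = 0.02738 * 0.01 = 0.0002738 m/s. 1 mile/hour = 0.44704 m/s, so 0.001551 mile/hour = 0.001551 * 0.44704 = 0.00069335904 m/s. Sum: 0.0002738 + 0.00069335904 = 0.00096715904 m/s. 1 knot = 0.51444444 m/s, so 0.00096715904 m/s = 0.00096715904 / 0.51444444 = 0.0018800068 knot ≈ 0.00188 knot (4 s.f.).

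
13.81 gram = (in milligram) 1 gram = 0.001 kg, so 13.81 gram = 13.81 * 0.001 = 0.01381 kg. 1 milligram = 1e-06 kg, so 0.01381 kg = 0.01381 / 1e-06 = 13810 milligram ≈ 1.381e+04 milligram (4 s.f.). Final answer: 1.381e+04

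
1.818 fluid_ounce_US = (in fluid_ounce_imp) 1 fluid_ounce_US = 2.957353e-05 m^3, so 1.818 fluid_ounce_US = 1.818 * 2.957353e-05 = 5.3764677e-05 m^3. 1 fluid_ounce_imp = 2.8413063e-05 m^3, so 5.3764677e-05 m^3 = 5.3764677e-05 / 2.8413063e-05 = 1.8922521 fluid_ounce_imp ≈ 1.892 fluid_ounce_imp (4 s.f.). Final answer: 1.892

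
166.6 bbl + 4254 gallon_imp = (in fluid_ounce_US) 1.55e+06. Check: 1 bbl = 0.15898729 m^3, so 166.6 bbl = 166.6 * 0.15898729 = 26.487283 m^3. 1 gallon_imp = 0.00454609 m^3, so 4254 gallon_imp = 4254 * 0.00454609 = 19.339067 m^3. Sum: 26.487283 + 19.339067 = 45.82635 m^3. 1 fluid_ounce_US = 2.957353e-05 m^3, so 45.82635 m^3 = 45.82635 / 2.957353e-05 = 1549573.2 fluid_ounce_US ≈ 1.55e+06 fluid_ounce_US (4 s.f.).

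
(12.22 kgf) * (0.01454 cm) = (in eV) 1.088e+17. Check: 1 kgf = 9.80665 N, so 12.22 kgf = 12.22 * 9.80665 = 119.83726 N. 1 cm = 0.01 m, so 0.01454 cm = 0.01454 * 0.01 = 0.0001454 m. Combine: 119.83726 N * 0.0001454 m = 0.017424338 J. 1 eV = 1.6021766e-19 J, so 0.017424338 J = 0.017424338 / 1.6021766e-19 = 1.0875416e+17 eV ≈ 1.088e+17 eV (4 s.f.).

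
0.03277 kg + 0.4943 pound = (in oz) 9.065. Check: 0.03277 kg is already in kg. 1 pound = 0.45359237 kg, so 0.4943 pound = 0.4943 * 0.45359237 = 0.22421071 kg. Sum: 0.03277 + 0.22421071 = 0.25698071 kg. 1 oz = 0.028349523 kg, so 0.25698071 kg = 0.25698071 / 0.028349523 = 9.0647277 oz ≈ 9.065 oz (4 s.f.).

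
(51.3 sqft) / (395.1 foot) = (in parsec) 1.283e-18. Check: 1 sqft = 0.09290304 m^2, so 51.3 sqft = 51.3 * 0.09290304 = 4.765926 m^2. 1 foot = 0.3048 m, so 395.1 foot = 395.1 * 0.3048 = 120.42648 m. Combine: 4.765926 m^2 / 120.42648 m = 0.039575399 m. 1 parsec = 3.0856776e+16 m, so 0.039575399 m = 0.039575399 / 3.0856776e+16 = 1.2825513e-18 parsec ≈ 1.283e-18 parsec (4 s.f.).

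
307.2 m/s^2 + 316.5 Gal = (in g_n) 307.2 m/s^2 is already in m/s^2. 1 Gal = 0.01 m/s^2, so 316.5 Gal = 316.5 * 0.01 = 3.165 m/s^2. Sum: 307.2 + 3.165 = 310.365 m/s^2. 1 g_n = 9.80665 m/s^2, so 310.365 m/s^2 = 310.365 / 9.80665 = 31.648422 g_n ≈ 31.65 g_n (4 s.f.). Final answer: 31.65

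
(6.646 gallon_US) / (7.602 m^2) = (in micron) 1 gallon_US = 0.0037854118 m^3, so 6.646 gallon_US = 6.646 * 0.0037854118 = 0.025157847 m^3. 7.602 m^2 is already in m^2. Combine: 0.025157847 m^3 / 7.602 m^2 = 0.0033093721 m. 1 micron = 1e-06 m, so 0.0033093721 m = 0.0033093721 / 1e-06 = 3309.3721 micron ≈ 3309 micron (4 s.f.). Final answer: 3309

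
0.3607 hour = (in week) 0.002147. Check: 1 hour = 3600 s, so 0.3607 hour = 0.3607 * 3600 = 1298.52 s. 1 week = 604800 s, so 1298.52 s = 1298.52 / 604800 = 0.0021470238 week ≈ 0.002147 week (4 s.f.).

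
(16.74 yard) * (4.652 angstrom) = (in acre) 1 yard = 0.9144 m, so 16.74 yard = 16.74 * 0.9144 = 15.307056 m. 1 angstrom = 1e-10 m, so 4.652 angstrom = 4.652 * 1e-10 = 4.652e-10 m. Combine: 15.307056 m * 4.652e-10 m = 7.1208425e-09 m^2. 1 acre = 4046.8564 m^2, so 7.1208425e-09 m^2 = 7.1208425e-09 / 4046.8564 = 1.7595985e-12 acre ≈ 1.76e-12 acre (4 s.f.). Final answer: 1.76e-12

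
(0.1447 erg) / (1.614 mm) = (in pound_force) 1 erg = 1e-07 J, so 0.1447 erg = 0.1447 * 1e-07 = 1.447e-08 J. 1 mm = 0.001 m, so 1.614 mm = 1.614 * 0.001 = 0.001614 m. Combine: 1.447e-08 J / 0.001614 m = 8.9653036e-06 N. 1 pound_force = 4.4482216 N, so 8.9653036e-06 N = 8.9653036e-06 / 4.4482216 = 2.0154804e-06 pound_force ≈ 2.015e-06 pound_force (4 s.f.). Final answer: 2.015e-06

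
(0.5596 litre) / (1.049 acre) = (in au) 8.812e-19. Check: 1 litre = 0.001 m^3, so 0.5596 litre = 0.5596 * 0.001 = 0.0005596 m^3. 1 acre = 4046.8564 m^2, so 1.049 acre = 1.049 * 4046.8564 = 4245.1524 m^2. Combine: 0.0005596 m^3 / 4245.1524 m^2 = 1.3182095e-07 m. 1 au = 1.4959787e+11 m, so 1.3182095e-07 m = 1.3182095e-07 / 1.4959787e+11 = 8.8116859e-19 au ≈ 8.812e-19 au (4 s.f.).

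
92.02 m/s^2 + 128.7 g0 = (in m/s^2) 92.02 m/s^2 is already in m/s^2. 1 g0 = 9.80665 m/s^2, so 128.7 g0 = 128.7 * 9.80665 = 1262.1159 m/s^2. Sum: 92.02 + 1262.1159 = 1354.1359 m/s^2. Result: 1354.1359 m/s^2 ≈ 1354 m/s^2 (4 s.f.). Final answer: 1354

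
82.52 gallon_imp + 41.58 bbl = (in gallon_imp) 1537. Check: 1 gallon_imp = 0.00454609 m^3, so 82.52 gallon_imp = 82.52 * 0.00454609 = 0.37514335 m^3. 1 bbl = 0.15898729 m^3, so 41.58 bbl = 41.58 * 0.15898729 = 6.6106917 m^3. Sum: 0.37514335 + 6.6106917 = 6.9858351 m^3. 1 gallon_imp = 0.00454609 m^3, so 6.9858351 m^3 = 6.9858351 / 0.00454609 = 1536.6689 gallon_imp ≈ 1537 gallon_imp (4 s.f.).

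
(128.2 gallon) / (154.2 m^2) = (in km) 1 gallon = 0.0037854118 m^3, so 128.2 gallon = 128.2 * 0.0037854118 = 0.48528979 m^3. 154.2 m^2 is already in m^2. Combine: 0.48528979 m^3 / 154.2 m^2 = 0.0031471452 m. 1 km = 1000 m, so 0.0031471452 m = 0.0031471452 / 1000 = 3.1471452e-06 km ≈ 3.147e-06 km (4 s.f.). Final answer: 3.147e-06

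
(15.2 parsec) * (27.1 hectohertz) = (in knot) 1 parsec = 3.0856776e+16 m, so 15.2 parsec = 15.2 * 3.0856776e+16 = 4.6902299e+17 m. 1 hectohertz = 100 Hz, so 27.1 hectohertz = 27.1 * 100 = 2710 Hz. Combine: 4.6902299e+17 m * 2710 Hz = 1.2710523e+21 m/s. 1 knot = 0.51444444 m/s, so 1.2710523e+21 m/s = 1.2710523e+21 / 0.51444444 = 2.470728e+21 knot ≈ 2.471e+21 knot (4 s.f.). Final answer: 2.471e+21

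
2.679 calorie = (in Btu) 1 calorie = 4.184 J, so 2.679 calorie = 2.679 * 4.184 = 11.208936 J. 1 Btu = 1055.0559 J, so 11.208936 J = 11.208936 / 1055.0559 = 0.010624021 Btu ≈ 0.01062 Btu (4 s.f.). Final answer: 0.01062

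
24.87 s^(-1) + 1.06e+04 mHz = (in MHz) 3.547e-05. Check: 24.87 s^(-1) = 24.87 Hz. 1 mHz = 0.001 Hz, so 1.06e+04 mHz = 1.06e+04 * 0.001 = 10.6 Hz. Sum: 24.87 + 10.6 = 35.47 Hz. 1 MHz = 1000000 Hz, so 35.47 Hz = 35.47 / 1000000 = 3.547e-05 MHz.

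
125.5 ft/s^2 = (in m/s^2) 38.25. Check: 1 ft/s^2 = 0.3048 m/s^2, so 125.5 ft/s^2 = 125.5 * 0.3048 = 38.2524 m/s^2. Result: 38.2524 m/s^2 ≈ 38.25 m/s^2 (4 s.f.).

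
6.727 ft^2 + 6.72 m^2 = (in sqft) 1 ft^2 = 0.09290304 m^2, so 6.727 ft^2 = 6.727 * 0.09290304 = 0.62495875 m^2. 6.72 m^2 is already in m^2. Sum: 0.62495875 + 6.72 = 7.3449588 m^2. 1 sqft = 0.09290304 m^2, so 7.3449588 m^2 = 7.3449588 / 0.09290304 = 79.060478 sqft ≈ 79.06 sqft (4 s.f.). Final answer: 79.06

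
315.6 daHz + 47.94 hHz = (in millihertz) 1 daHz = 10 Hz, so 315.6 daHz = 315.6 * 10 = 3156 Hz. 1 hHz = 100 Hz, so 47.94 hHz = 47.94 * 100 = 4794 Hz. Sum: 3156 + 4794 = 7950 Hz. 1 millihertz = 0.001 Hz, so 7950 Hz = 7950 / 0.001 = 7950000 millihertz ≈ 7.95e+06 millihertz (4 s.f.). Final answer: 7.95e+06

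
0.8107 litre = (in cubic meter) 0.0008107. Check: 1 litre = 0.001 m^3, so 0.8107 litre = 0.8107 * 0.001 = 0.0008107 m^3. 0.0008107 m^3 = 0.0008107 cubic meter.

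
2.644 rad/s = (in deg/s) 151.5. Check: 1 deg/s = 0.017453293 rad/s, so 2.644 rad/s = 2.644 / 0.017453293 = 151.49004 deg/s ≈ 151.5 deg/s (4 s.f.).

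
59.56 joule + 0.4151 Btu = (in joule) 59.56 joule = 59.56 J. 1 Btu = 1055.0559 J, so 0.4151 Btu = 0.4151 * 1055.0559 = 437.95368 J. Sum: 59.56 + 437.95368 = 497.51368 J. 497.51368 J = 497.51368 joule ≈ 497.5 joule (4 s.f.). Final answer: 497.5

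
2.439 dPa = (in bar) 2.439e-06. Check: 1 dPa = 0.1 Pa, so 2.439 dPa = 2.439 * 0.1 = 0.2439 Pa. 1 bar = 100000 Pa, so 0.2439 Pa = 0.2439 / 100000 = 2.439e-06 bar.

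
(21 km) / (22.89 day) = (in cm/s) 1 km = 1000 m, so 21 km = 21 * 1000 = 21000 m. 1 day = 86400 s, so 22.89 day = 22.89 * 86400 = 1977696 s. Combine: 21000 m / 1977696 s = 0.010618417 m/s. 1 cm/s = 0.01 m/s, so 0.010618417 m/s = 0.010618417 / 0.01 = 1.0618417 cm/s ≈ 1.062 cm/s (4 s.f.). Final answer: 1.062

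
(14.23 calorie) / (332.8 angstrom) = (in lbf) 1 calorie = 4.184 J, so 14.23 calorie = 14.23 * 4.184 = 59.53832 J. 1 angstrom = 1e-10 m, so 332.8 angstrom = 332.8 * 1e-10 = 3.328e-08 m. Combine: 59.53832 J / 3.328e-08 m = 1.789012e+09 N. 1 lbf = 4.4482216 N, so 1.789012e+09 N = 1.789012e+09 / 4.4482216 = 4.021859e+08 lbf ≈ 4.022e+08 lbf (4 s.f.). Final answer: 4.022e+08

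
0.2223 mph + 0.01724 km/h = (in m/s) 1 mph = 0.44704 m/s, so 0.2223 mph = 0.2223 * 0.44704 = 0.099376992 m/s. 1 km/h = 0.27777778 m/s, so 0.01724 km/h = 0.01724 * 0.27777778 = 0.0047888889 m/s. Sum: 0.099376992 + 0.0047888889 = 0.10416588 m/s. Result: 0.10416588 m/s ≈ 0.1042 m/s (4 s.f.). Final answer: 0.1042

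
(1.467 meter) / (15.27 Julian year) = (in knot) 1.467 meter = 1.467 m. 1 Julian year = 31557600 s, so 15.27 Julian year = 15.27 * 31557600 = 4.8188455e+08 s. Combine: 1.467 m / 4.8188455e+08 s = 3.0442976e-09 m/s. 1 knot = 0.51444444 m/s, so 3.0442976e-09 m/s = 3.0442976e-09 / 0.51444444 = 5.9176412e-09 knot ≈ 5.918e-09 knot (4 s.f.). Final answer: 5.918e-09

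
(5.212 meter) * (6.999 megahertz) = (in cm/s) 5.212 meter = 5.212 m. 1 megahertz = 1000000 Hz, so 6.999 megahertz = 6.999 * 1000000 = 6999000 Hz. Combine: 5.212 m * 6999000 Hz = 36478788 m/s. 1 cm/s = 0.01 m/s, so 36478788 m/s = 36478788 / 0.01 = 3.6478788e+09 cm/s ≈ 3.648e+09 cm/s (4 s.f.). Final answer: 3.648e+09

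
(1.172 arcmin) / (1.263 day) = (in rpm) 2.983e-08. Check: 1 arcmin = 0.00029088821 rad, so 1.172 arcmin = 1.172 * 0.00029088821 = 0.00034092098 rad. 1 day = 86400 s, so 1.263 day = 1.263 * 86400 = 109123.2 s. Combine: 0.00034092098 rad / 109123.2 s = 3.1241842e-09 rad/s. 1 rpm = 0.10471976 rad/s, so 3.1241842e-09 rad/s = 3.1241842e-09 / 0.10471976 = 2.9833762e-08 rpm ≈ 2.983e-08 rpm (4 s.f.).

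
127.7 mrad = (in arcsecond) 2.634e+04. Check: 1 mrad = 0.001 rad, so 127.7 mrad = 127.7 * 0.001 = 0.1277 rad. 1 arcsecond = 4.8481368e-06 rad, so 0.1277 rad = 0.1277 / 4.8481368e-06 = 26340.016 arcsecond ≈ 2.634e+04 arcsecond (4 s.f.).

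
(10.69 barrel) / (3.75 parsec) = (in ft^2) 1 barrel = 0.15898729 m^3, so 10.69 barrel = 10.69 * 0.15898729 = 1.6995742 m^3. 1 parsec = 3.0856776e+16 m, so 3.75 parsec = 3.75 * 3.0856776e+16 = 1.1571291e+17 m. Combine: 1.6995742 m^3 / 1.1571291e+17 m = 1.4687853e-17 m^2. 1 ft^2 = 0.09290304 m^2, so 1.4687853e-17 m^2 = 1.4687853e-17 / 0.09290304 = 1.5809873e-16 ft^2 ≈ 1.581e-16 ft^2 (4 s.f.). Final answer: 1.581e-16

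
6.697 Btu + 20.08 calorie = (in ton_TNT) 1 Btu = 1055.0559 J, so 6.697 Btu = 6.697 * 1055.0559 = 7065.709 J. 1 calorie = 4.184 J, so 20.08 calorie = 20.08 * 4.184 = 84.01472 J. Sum: 7065.709 + 84.01472 = 7149.7238 J. 1 ton_TNT = 4.184e+09 J, so 7149.7238 J = 7149.7238 / 4.184e+09 = 1.708825e-06 ton_TNT ≈ 1.709e-06 ton_TNT (4 s.f.). Final answer: 1.709e-06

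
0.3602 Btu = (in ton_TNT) 1 Btu = 1055.0559 J, so 0.3602 Btu = 0.3602 * 1055.0559 = 380.03112 J. 1 ton_TNT = 4.184e+09 J, so 380.03112 J = 380.03112 / 4.184e+09 = 9.0829617e-08 ton_TNT ≈ 9.083e-08 ton_TNT (4 s.f.). Final answer: 9.083e-08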